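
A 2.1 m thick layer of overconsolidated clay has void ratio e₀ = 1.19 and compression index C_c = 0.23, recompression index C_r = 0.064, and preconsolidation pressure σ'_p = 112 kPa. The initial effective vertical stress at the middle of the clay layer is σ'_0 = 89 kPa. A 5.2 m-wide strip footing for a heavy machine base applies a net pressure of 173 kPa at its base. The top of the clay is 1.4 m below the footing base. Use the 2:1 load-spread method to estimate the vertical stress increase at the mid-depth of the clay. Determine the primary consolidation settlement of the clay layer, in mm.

Mid-depth of clay below the footing base: z = 1.4 + 2.1/2 = 2.45 m.
Stress increase at mid-clay by the 2:1 spreading method:
Δσ = qB/(B+z) = 173×5.2/(5.2+2.45) = 117.59 kPa
Final effective stress: σ'_f = 89 + 117.59 = 206.59 kPa.
σ'_f = 206.59 > σ'_p = 112 kPa, so the stress path crosses the preconsolidation pressure — recompression up to σ'_p, then virgin compression beyond:
S_c = H/(1+e₀)·[C_r·log₁₀(σ'_p/σ'_0) + C_c·log₁₀(σ'_f/σ'_p)]
    = 2.1/2.19 × [0.064×log₁₀(112/89) + 0.23×log₁₀(206.59/112)]
    = 0.9589 × [0.006389 + 0.061155] = 0.06477 m

S_c ≈ 64.8 mm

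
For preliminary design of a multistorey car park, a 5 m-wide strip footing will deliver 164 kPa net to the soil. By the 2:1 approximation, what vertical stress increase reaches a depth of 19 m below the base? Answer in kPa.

Δσ_z ≈ 34.2 kPa

By the 2:1 method the load spreads at 1 horizontal : 2 vertical, so at depth z the loaded area has grown by z in each plan dimension:
Δσ = qB/(B+z) = 164×5/(5+19) = 34.167 kPa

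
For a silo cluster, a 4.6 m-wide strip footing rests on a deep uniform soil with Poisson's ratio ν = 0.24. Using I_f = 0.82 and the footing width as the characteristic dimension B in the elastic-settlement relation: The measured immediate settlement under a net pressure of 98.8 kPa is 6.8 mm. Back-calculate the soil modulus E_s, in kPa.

E_s ≈ 51600 kPa

S_e = q·B·(1−ν²)/E_s · I_f  ⇒  E_s = q·B·(1−ν²)·I_f / S_e.
E_s = 98.8 × 4.6 × 0.9424 × 0.82 / 0.0068 = 51650 kPa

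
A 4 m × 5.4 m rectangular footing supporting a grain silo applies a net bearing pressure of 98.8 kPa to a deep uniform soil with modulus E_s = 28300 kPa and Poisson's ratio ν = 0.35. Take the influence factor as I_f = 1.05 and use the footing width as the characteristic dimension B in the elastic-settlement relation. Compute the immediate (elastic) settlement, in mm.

Immediate (elastic) settlement: S_e = q·B·(1−ν²)/E_s · I_f.
S_e = 98.8 × 4 × (1 − 0.35²) / 28300 × 1.05
    = 98.8 × 4 × 0.8775 / 28300 × 1.05
    = 0.01287 m = 12.87 mm

S_e ≈ 12.9 mm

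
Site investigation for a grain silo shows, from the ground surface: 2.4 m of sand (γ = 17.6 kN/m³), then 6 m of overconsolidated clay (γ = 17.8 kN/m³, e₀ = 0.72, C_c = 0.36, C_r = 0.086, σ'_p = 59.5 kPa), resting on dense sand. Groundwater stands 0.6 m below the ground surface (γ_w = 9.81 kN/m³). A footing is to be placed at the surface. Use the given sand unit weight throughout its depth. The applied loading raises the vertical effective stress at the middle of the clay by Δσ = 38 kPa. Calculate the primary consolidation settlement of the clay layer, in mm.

S_c ≈ 231 mm

Mid-depth of clay below the ground surface: z = 2.4 + 6/2 = 5.4 m.
Total vertical stress at mid-clay: σ_v = 17.6×2.4 + 17.8×3 = 95.64 kPa.
Pore pressure: u = 9.81×(5.4 − 0.6) = 47.088 kPa.
Initial effective stress: σ'_0 = σ_v − u = 95.64 − 47.088 = 48.552 kPa.
Final effective stress: σ'_f = 48.552 + 38 = 86.552 kPa.
σ'_f = 86.552 > σ'_p = 59.5 kPa, so the stress path crosses the preconsolidation pressure — recompression up to σ'_p, then virgin compression beyond:
S_c = H/(1+e₀)·[C_r·log₁₀(σ'_p/σ'_0) + C_c·log₁₀(σ'_f/σ'_p)]
    = 6/1.72 × [0.086×log₁₀(59.5/48.552) + 0.36×log₁₀(86.552/59.5)]
    = 3.4884 × [0.0075946 + 0.058594] = 0.2309 m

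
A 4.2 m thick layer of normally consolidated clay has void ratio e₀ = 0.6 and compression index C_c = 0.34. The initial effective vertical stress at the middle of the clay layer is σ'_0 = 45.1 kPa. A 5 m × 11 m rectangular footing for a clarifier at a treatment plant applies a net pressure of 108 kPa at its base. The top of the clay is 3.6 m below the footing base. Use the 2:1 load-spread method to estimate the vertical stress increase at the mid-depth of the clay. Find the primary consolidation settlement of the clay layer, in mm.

S_c ≈ 214 mm

Mid-depth of clay below the footing base: z = 3.6 + 4.2/2 = 5.7 m.
Stress increase at mid-clay by the 2:1 spreading method:
Δσ = qBL/((B+z)(L+z)) = 108×5×11/((5+5.7)(11+5.7)) = 33.242 kPa
Final effective stress: σ'_f = σ'_0 + Δσ = 45.1 + 33.242 = 78.342 kPa.
Normally consolidated clay, so the full stress increment lies on the virgin compression line:
S_c = C_c·H/(1+e₀)·log₁₀(σ'_f/σ'_0) = 0.34×4.2/(1+0.6)×log₁₀(78.342/45.1)
    = 0.8925 × 0.23982 = 0.214 m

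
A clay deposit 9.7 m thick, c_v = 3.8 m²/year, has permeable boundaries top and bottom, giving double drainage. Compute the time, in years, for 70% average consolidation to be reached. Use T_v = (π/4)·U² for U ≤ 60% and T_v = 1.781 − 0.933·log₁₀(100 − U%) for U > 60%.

Drainage path length: H_d = H/2 = 4.85 m (double drainage).
U > 60%: T_v = 1.781 − 0.933·log₁₀(100 − 70) = 0.40285.
t = T_v·H_d²/c_v = 0.40285×4.85²/3.8 = 2.494 years.

t ≈ 2.49 years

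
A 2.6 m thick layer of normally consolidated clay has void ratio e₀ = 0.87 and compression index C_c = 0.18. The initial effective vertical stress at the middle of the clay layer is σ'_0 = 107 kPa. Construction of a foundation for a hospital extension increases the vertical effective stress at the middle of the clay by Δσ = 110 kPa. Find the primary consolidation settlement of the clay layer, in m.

Final effective stress: σ'_f = σ'_0 + Δσ = 107 + 110 = 217 kPa.
Normally consolidated clay, so the full stress increment lies on the virgin compression line:
S_c = C_c·H/(1+e₀)·log₁₀(σ'_f/σ'_0) = 0.18×2.6/(1+0.87)×log₁₀(217/107)
    = 0.25027 × 0.30708 = 0.07685 m

S_c ≈ 0.0769 m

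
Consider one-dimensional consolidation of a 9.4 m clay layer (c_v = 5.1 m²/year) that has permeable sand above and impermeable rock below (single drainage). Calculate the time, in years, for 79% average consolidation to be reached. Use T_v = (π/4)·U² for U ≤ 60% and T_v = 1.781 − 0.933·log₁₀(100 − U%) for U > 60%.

t ≈ 9.48 years

Drainage path length: H_d = H = 9.4 m (single drainage).
U > 60%: T_v = 1.781 − 0.933·log₁₀(100 − 79) = 0.54737.
t = T_v·H_d²/c_v = 0.54737×9.4²/5.1 = 9.483 years.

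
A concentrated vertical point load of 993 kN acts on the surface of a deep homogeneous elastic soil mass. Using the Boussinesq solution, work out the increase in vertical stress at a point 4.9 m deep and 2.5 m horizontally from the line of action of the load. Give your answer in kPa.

Boussinesq vertical stress below a point load on an elastic half-space:
Δσ_z = 3P/(2πz²) · [1 + (r/z)²]^(−5/2)
r/z = 2.5/4.9 = 0.5102; [1+(r/z)²]^(−5/2) = 0.5608.
Δσ_z = 3×993/(2π×4.9²) × 0.5608 = 19.747 × 0.5608 = 11.07 kPa

Δσ_z ≈ 11.1 kPa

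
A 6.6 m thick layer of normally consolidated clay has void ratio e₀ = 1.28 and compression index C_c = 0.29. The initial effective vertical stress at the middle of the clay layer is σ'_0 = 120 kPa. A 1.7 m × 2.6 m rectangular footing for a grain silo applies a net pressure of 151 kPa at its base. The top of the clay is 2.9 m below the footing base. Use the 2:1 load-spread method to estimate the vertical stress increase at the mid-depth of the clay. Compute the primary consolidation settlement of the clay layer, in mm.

S_c ≈ 28.1 mm

Mid-depth of clay below the footing base: z = 2.9 + 6.6/2 = 6.2 m.
Stress increase at mid-clay by the 2:1 spreading method:
Δσ = qBL/((B+z)(L+z)) = 151×1.7×2.6/((1.7+6.2)(2.6+6.2)) = 9.6004 kPa
Final effective stress: σ'_f = σ'_0 + Δσ = 120 + 9.6004 = 129.6 kPa.
Normally consolidated clay, so the full stress increment lies on the virgin compression line:
S_c = C_c·H/(1+e₀)·log₁₀(σ'_f/σ'_0) = 0.29×6.6/(1+1.28)×log₁₀(129.6/120)
    = 0.83947 × 0.033424 = 0.02806 m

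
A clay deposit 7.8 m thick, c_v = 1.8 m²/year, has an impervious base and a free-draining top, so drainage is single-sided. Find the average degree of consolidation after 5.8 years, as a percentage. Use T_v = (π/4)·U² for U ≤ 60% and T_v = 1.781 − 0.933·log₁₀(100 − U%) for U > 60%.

Drainage path length: H_d = H = 7.8 m (single drainage).
T_v = c_v·t/H_d² = 1.8×5.8/7.8² = 0.1716.
T_v = 0.1716 corresponds to the U ≤ 60% branch:
U = √(4T_v/π) = 0.4674

U ≈ 46.7 %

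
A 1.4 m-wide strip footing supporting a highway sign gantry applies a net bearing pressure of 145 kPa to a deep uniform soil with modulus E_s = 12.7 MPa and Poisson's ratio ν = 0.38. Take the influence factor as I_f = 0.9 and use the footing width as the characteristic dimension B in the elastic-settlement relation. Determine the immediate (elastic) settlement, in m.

S_e ≈ 0.0123 m

Immediate (elastic) settlement: S_e = q·B·(1−ν²)/E_s · I_f.
E_s = 12.7 MPa = 12700 kPa.
S_e = 145 × 1.4 × (1 − 0.38²) / 12700 × 0.9
    = 145 × 1.4 × 0.8556 / 12700 × 0.9
    = 0.01231 m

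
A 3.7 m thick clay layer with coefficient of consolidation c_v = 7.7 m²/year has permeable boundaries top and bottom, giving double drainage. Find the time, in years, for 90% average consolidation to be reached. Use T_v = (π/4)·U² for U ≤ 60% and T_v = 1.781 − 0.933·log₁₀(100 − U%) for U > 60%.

Drainage path length: H_d = H/2 = 1.85 m (double drainage).
U > 60%: T_v = 1.781 − 0.933·log₁₀(100 − 90) = 0.848.
t = T_v·H_d²/c_v = 0.848×1.85²/7.7 = 0.3769 years.

t ≈ 0.377 years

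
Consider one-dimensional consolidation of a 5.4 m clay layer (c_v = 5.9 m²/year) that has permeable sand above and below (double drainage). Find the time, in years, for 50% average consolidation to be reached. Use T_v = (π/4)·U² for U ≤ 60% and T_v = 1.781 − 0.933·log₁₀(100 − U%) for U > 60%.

t ≈ 0.243 years

Drainage path length: H_d = H/2 = 2.7 m (double drainage).
U ≤ 60%: T_v = (π/4)·U² = (π/4)×0.5² = 0.19635.
t = T_v·H_d²/c_v = 0.19635×2.7²/5.9 = 0.2426 years.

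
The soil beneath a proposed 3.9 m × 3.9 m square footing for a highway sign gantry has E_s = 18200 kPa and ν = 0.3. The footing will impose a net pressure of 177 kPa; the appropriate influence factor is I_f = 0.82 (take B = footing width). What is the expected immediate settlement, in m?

Immediate (elastic) settlement: S_e = q·B·(1−ν²)/E_s · I_f.
S_e = 177 × 3.9 × (1 − 0.3²) / 18200 × 0.82
    = 177 × 3.9 × 0.91 / 18200 × 0.82
    = 0.0283 m

S_e ≈ 0.0283 m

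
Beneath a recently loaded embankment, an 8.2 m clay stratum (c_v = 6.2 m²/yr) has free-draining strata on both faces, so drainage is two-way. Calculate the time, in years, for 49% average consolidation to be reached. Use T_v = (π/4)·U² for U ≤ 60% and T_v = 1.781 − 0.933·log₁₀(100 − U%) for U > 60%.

Drainage path length: H_d = H/2 = 4.1 m (double drainage).
U ≤ 60%: T_v = (π/4)·U² = (π/4)×0.49² = 0.18857.
t = T_v·H_d²/c_v = 0.18857×4.1²/6.2 = 0.5113 years.

t ≈ 0.511 years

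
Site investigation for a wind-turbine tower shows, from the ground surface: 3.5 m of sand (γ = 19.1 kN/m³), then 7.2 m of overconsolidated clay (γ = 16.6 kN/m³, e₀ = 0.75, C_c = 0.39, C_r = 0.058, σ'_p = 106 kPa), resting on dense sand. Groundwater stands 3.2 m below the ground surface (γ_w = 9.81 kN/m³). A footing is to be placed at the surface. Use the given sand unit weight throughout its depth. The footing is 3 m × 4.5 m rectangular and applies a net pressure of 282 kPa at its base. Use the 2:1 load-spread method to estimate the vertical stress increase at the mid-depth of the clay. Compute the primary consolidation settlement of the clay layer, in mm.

S_c ≈ 110 mm

Mid-depth of clay below the ground surface: z = 3.5 + 7.2/2 = 7.1 m.
Total vertical stress at mid-clay: σ_v = 19.1×3.5 + 16.6×3.6 = 126.61 kPa.
Pore pressure: u = 9.81×(7.1 − 3.2) = 38.259 kPa.
Initial effective stress: σ'_0 = σ_v − u = 126.61 − 38.259 = 88.351 kPa.
Stress increase at mid-clay by the 2:1 spreading method:
Δσ = qBL/((B+z)(L+z)) = 282×3×4.5/((3+7.1)(4.5+7.1)) = 32.494 kPa
Final effective stress: σ'_f = 88.351 + 32.494 = 120.84 kPa.
σ'_f = 120.84 > σ'_p = 106 kPa, so the stress path crosses the preconsolidation pressure — recompression up to σ'_p, then virgin compression beyond:
S_c = H/(1+e₀)·[C_r·log₁₀(σ'_p/σ'_0) + C_c·log₁₀(σ'_f/σ'_p)]
    = 7.2/1.75 × [0.058×log₁₀(106/88.351) + 0.39×log₁₀(120.84/106)]
    = 4.1143 × [0.0045875 + 0.022193] = 0.1102 m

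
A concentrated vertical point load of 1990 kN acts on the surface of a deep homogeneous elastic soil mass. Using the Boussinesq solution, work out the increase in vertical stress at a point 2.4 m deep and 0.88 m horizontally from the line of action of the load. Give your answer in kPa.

Boussinesq vertical stress below a point load on an elastic half-space:
Δσ_z = 3P/(2πz²) · [1 + (r/z)²]^(−5/2)
r/z = 0.88/2.4 = 0.36667; [1+(r/z)²]^(−5/2) = 0.72953.
Δσ_z = 3×1990/(2π×2.4²) × 0.72953 = 164.96 × 0.72953 = 120.3 kPa

Δσ_z ≈ 120 kPa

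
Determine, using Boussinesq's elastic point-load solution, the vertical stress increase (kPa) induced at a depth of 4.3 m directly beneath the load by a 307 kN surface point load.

Δσ_z ≈ 7.93 kPa

Boussinesq vertical stress below a point load on an elastic half-space:
Δσ_z = 3P/(2πz²) · [1 + (r/z)²]^(−5/2)
r/z = 0/4.3 = 0; [1+(r/z)²]^(−5/2) = 1.
Δσ_z = 3×307/(2π×4.3²) × 1 = 7.9276 × 1 = 7.928 kPa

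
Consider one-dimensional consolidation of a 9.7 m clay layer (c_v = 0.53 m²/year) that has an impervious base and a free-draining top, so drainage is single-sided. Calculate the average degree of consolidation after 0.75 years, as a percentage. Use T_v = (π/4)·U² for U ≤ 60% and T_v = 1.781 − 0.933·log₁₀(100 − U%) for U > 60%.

Drainage path length: H_d = H = 9.7 m (single drainage).
T_v = c_v·t/H_d² = 0.53×0.75/9.7² = 0.0042247.
T_v = 0.0042247 corresponds to the U ≤ 60% branch:
U = √(4T_v/π) = 0.07334

U ≈ 7.33 %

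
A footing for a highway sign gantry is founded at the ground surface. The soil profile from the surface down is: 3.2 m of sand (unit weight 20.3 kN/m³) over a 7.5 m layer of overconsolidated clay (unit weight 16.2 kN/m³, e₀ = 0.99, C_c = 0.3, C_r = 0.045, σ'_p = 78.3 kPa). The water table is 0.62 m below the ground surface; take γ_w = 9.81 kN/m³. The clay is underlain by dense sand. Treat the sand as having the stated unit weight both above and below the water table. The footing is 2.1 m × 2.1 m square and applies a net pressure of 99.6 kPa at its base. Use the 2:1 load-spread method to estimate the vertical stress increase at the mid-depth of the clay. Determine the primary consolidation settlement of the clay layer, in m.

Mid-depth of clay below the ground surface: z = 3.2 + 7.5/2 = 6.95 m.
Total vertical stress at mid-clay: σ_v = 20.3×3.2 + 16.2×3.75 = 125.71 kPa.
Pore pressure: u = 9.81×(6.95 − 0.62) = 62.097 kPa.
Initial effective stress: σ'_0 = σ_v − u = 125.71 − 62.097 = 63.613 kPa.
Stress increase at mid-clay by the 2:1 spreading method:
Δσ = qBL/((B+z)(L+z)) = 99.6×2.1×2.1/((2.1+6.95)(2.1+6.95)) = 5.3629 kPa
Final effective stress: σ'_f = 63.613 + 5.3629 = 68.976 kPa.
σ'_f = 68.976 ≤ σ'_p = 78.3 kPa, so the clay remains overconsolidated and only the recompression index applies:
S_c = C_r·H/(1+e₀)·log₁₀(σ'_f/σ'_0) = 0.045×7.5/1.99×log₁₀(68.976/63.613)
    = 0.1696 × 0.035152 = 0.005962 m

S_c ≈ 0.00596 m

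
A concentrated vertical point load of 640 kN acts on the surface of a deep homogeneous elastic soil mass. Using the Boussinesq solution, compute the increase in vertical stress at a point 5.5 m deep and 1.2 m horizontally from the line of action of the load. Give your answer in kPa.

Boussinesq vertical stress below a point load on an elastic half-space:
Δσ_z = 3P/(2πz²) · [1 + (r/z)²]^(−5/2)
r/z = 1.2/5.5 = 0.21818; [1+(r/z)²]^(−5/2) = 0.89024.
Δσ_z = 3×640/(2π×5.5²) × 0.89024 = 10.102 × 0.89024 = 8.993 kPa

Δσ_z ≈ 8.99 kPa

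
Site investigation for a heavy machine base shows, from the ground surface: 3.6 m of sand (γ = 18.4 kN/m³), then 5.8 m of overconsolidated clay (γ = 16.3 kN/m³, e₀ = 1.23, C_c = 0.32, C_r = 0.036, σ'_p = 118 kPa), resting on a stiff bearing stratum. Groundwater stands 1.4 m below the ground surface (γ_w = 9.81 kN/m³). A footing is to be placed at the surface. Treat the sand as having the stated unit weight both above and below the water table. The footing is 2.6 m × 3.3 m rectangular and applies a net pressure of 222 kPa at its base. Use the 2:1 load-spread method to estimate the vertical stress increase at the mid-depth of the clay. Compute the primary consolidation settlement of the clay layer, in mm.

S_c ≈ 11.8 mm

Mid-depth of clay below the ground surface: z = 3.6 + 5.8/2 = 6.5 m.
Total vertical stress at mid-clay: σ_v = 18.4×3.6 + 16.3×2.9 = 113.51 kPa.
Pore pressure: u = 9.81×(6.5 − 1.4) = 50.031 kPa.
Initial effective stress: σ'_0 = σ_v − u = 113.51 − 50.031 = 63.479 kPa.
Stress increase at mid-clay by the 2:1 spreading method:
Δσ = qBL/((B+z)(L+z)) = 222×2.6×3.3/((2.6+6.5)(3.3+6.5)) = 21.359 kPa
Final effective stress: σ'_f = 63.479 + 21.359 = 84.838 kPa.
σ'_f = 84.838 ≤ σ'_p = 118 kPa, so the clay remains overconsolidated and only the recompression index applies:
S_c = C_r·H/(1+e₀)·log₁₀(σ'_f/σ'_0) = 0.036×5.8/2.23×log₁₀(84.838/63.479)
    = 0.093632 × 0.12596 = 0.01179 m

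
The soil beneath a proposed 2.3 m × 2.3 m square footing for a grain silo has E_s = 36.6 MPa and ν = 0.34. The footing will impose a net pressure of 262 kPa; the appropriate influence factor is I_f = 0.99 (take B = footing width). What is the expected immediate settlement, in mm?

S_e ≈ 14.4 mm

Immediate (elastic) settlement: S_e = q·B·(1−ν²)/E_s · I_f.
E_s = 36.6 MPa = 36600 kPa.
S_e = 262 × 2.3 × (1 − 0.34²) / 36600 × 0.99
    = 262 × 2.3 × 0.8844 / 36600 × 0.99
    = 0.01442 m = 14.42 mm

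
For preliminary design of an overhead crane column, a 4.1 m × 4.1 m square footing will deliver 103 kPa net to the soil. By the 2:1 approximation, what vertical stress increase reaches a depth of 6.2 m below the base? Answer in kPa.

By the 2:1 method the load spreads at 1 horizontal : 2 vertical, so at depth z the loaded area has grown by z in each plan dimension:
Δσ = qBL/((B+z)(L+z)) = 103×4.1×4.1/((4.1+6.2)(4.1+6.2)) = 16.32 kPa

Δσ_z ≈ 16.3 kPa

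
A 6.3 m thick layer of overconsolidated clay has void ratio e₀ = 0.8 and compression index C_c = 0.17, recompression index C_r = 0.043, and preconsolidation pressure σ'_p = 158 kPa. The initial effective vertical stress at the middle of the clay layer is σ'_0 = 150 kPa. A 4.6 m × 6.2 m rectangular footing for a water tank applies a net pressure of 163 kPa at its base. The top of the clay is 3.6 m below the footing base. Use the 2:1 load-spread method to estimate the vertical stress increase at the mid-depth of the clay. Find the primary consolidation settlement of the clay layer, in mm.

Mid-depth of clay below the footing base: z = 3.6 + 6.3/2 = 6.75 m.
Stress increase at mid-clay by the 2:1 spreading method:
Δσ = qBL/((B+z)(L+z)) = 163×4.6×6.2/((4.6+6.75)(6.2+6.75)) = 31.628 kPa
Final effective stress: σ'_f = 150 + 31.628 = 181.63 kPa.
σ'_f = 181.63 > σ'_p = 158 kPa, so the stress path crosses the preconsolidation pressure — recompression up to σ'_p, then virgin compression beyond:
S_c = H/(1+e₀)·[C_r·log₁₀(σ'_p/σ'_0) + C_c·log₁₀(σ'_f/σ'_p)]
    = 6.3/1.8 × [0.043×log₁₀(158/150) + 0.17×log₁₀(181.63/158)]
    = 3.5 × [0.00097033 + 0.01029] = 0.03941 m

S_c ≈ 39.4 mm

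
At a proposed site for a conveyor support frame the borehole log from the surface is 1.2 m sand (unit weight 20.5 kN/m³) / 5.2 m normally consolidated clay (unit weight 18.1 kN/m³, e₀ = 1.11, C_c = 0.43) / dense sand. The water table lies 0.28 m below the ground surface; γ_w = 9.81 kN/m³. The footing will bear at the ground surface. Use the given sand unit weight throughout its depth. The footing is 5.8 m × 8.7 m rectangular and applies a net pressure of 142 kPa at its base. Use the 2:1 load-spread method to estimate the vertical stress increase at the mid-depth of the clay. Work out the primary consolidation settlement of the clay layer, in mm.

S_c ≈ 441 mm

Mid-depth of clay below the ground surface: z = 1.2 + 5.2/2 = 3.8 m.
Total vertical stress at mid-clay: σ_v = 20.5×1.2 + 18.1×2.6 = 71.66 kPa.
Pore pressure: u = 9.81×(3.8 − 0.28) = 34.531 kPa.
Initial effective stress: σ'_0 = σ_v − u = 71.66 − 34.531 = 37.129 kPa.
Stress increase at mid-clay by the 2:1 spreading method:
Δσ = qBL/((B+z)(L+z)) = 142×5.8×8.7/((5.8+3.8)(8.7+3.8)) = 59.711 kPa
Final effective stress: σ'_f = σ'_0 + Δσ = 37.129 + 59.711 = 96.84 kPa.
Normally consolidated clay, so the full stress increment lies on the virgin compression line:
S_c = C_c·H/(1+e₀)·log₁₀(σ'_f/σ'_0) = 0.43×5.2/(1+1.11)×log₁₀(96.84/37.129)
    = 1.0597 × 0.41634 = 0.4412 m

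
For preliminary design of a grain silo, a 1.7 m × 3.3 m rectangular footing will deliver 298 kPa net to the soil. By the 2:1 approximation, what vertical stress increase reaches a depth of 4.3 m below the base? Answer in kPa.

Δσ_z ≈ 36.7 kPa

By the 2:1 method the load spreads at 1 horizontal : 2 vertical, so at depth z the loaded area has grown by z in each plan dimension:
Δσ = qBL/((B+z)(L+z)) = 298×1.7×3.3/((1.7+4.3)(3.3+4.3)) = 36.662 kPa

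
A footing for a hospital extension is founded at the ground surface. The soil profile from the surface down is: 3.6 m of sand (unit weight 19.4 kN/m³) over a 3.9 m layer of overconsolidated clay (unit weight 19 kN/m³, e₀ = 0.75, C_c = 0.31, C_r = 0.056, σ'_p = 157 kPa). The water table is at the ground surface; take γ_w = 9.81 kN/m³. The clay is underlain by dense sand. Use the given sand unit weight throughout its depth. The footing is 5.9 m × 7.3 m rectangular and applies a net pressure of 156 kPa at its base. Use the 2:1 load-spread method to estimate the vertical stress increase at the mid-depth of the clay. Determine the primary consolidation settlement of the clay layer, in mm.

Mid-depth of clay below the ground surface: z = 3.6 + 3.9/2 = 5.55 m.
Total vertical stress at mid-clay: σ_v = 19.4×3.6 + 19×1.95 = 106.89 kPa.
Pore pressure: u = 9.81×(5.55 − 0) = 54.446 kPa.
Initial effective stress: σ'_0 = σ_v − u = 106.89 − 54.446 = 52.444 kPa.
Stress increase at mid-clay by the 2:1 spreading method:
Δσ = qBL/((B+z)(L+z)) = 156×5.9×7.3/((5.9+5.55)(7.3+5.55)) = 45.666 kPa
Final effective stress: σ'_f = 52.444 + 45.666 = 98.11 kPa.
σ'_f = 98.11 ≤ σ'_p = 157 kPa, so the clay remains overconsolidated and only the recompression index applies:
S_c = C_r·H/(1+e₀)·log₁₀(σ'_f/σ'_0) = 0.056×3.9/1.75×log₁₀(98.11/52.444)
    = 0.1248 × 0.27202 = 0.03395 m

S_c ≈ 33.9 mm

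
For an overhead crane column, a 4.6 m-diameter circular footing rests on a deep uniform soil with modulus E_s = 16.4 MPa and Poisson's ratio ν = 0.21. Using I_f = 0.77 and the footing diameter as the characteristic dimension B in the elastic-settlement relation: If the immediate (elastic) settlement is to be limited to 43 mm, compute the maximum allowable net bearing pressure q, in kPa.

q ≈ 208 kPa

E_s = 16.4 MPa = 16400 kPa.
S_e = q·B·(1−ν²)/E_s · I_f  ⇒  q = S_e·E_s / (B·(1−ν²)·I_f).
q = 0.043 × 16400 / (4.6 × 0.9559 × 0.77) = 208.3 kPa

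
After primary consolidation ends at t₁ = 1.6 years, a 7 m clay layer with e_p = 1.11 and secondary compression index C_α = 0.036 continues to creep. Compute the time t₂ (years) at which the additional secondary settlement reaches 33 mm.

t₂ ≈ 3.02 years

S_s = C_α·H/(1+e_p)·log₁₀(t₂/t₁) ⇒ log₁₀(t₂/t₁) = S_s·(1+e_p)/(C_α·H).
log₁₀(t₂/t₁) = 0.033 × (1+1.11) / (0.036×7) = 0.2763
t₂ = t₁ × 10^0.2763 = 1.6 × 1.889 = 3.023 years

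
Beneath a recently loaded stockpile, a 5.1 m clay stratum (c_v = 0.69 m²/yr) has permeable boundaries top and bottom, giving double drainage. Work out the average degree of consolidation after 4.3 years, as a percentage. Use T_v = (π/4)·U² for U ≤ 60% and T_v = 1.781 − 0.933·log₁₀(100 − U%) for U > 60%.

Drainage path length: H_d = H/2 = 2.55 m (double drainage).
T_v = c_v·t/H_d² = 0.69×4.3/2.55² = 0.45629.
T_v = 0.45629 corresponds to the U > 60% branch:
U = 1 − 10^((1.781 − T_v)/0.933)/100 = 0.7371

U ≈ 73.7 %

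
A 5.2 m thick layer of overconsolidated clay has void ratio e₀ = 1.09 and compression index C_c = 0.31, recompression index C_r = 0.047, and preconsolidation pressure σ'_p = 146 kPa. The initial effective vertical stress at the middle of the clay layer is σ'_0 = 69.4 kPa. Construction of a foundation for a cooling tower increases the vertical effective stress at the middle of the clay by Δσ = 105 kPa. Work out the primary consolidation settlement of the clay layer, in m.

Final effective stress: σ'_f = 69.4 + 105 = 174.4 kPa.
σ'_f = 174.4 > σ'_p = 146 kPa, so the stress path crosses the preconsolidation pressure — recompression up to σ'_p, then virgin compression beyond:
S_c = H/(1+e₀)·[C_r·log₁₀(σ'_p/σ'_0) + C_c·log₁₀(σ'_f/σ'_p)]
    = 5.2/2.09 × [0.047×log₁₀(146/69.4) + 0.31×log₁₀(174.4/146)]
    = 2.488 × [0.015181 + 0.02393] = 0.09731 m

S_c ≈ 0.0973 m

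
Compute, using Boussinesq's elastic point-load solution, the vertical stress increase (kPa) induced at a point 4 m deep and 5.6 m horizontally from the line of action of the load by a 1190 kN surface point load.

Boussinesq vertical stress below a point load on an elastic half-space:
Δσ_z = 3P/(2πz²) · [1 + (r/z)²]^(−5/2)
r/z = 5.6/4 = 1.4; [1+(r/z)²]^(−5/2) = 0.066339.
Δσ_z = 3×1190/(2π×4²) × 0.066339 = 35.511 × 0.066339 = 2.356 kPa

Δσ_z ≈ 2.36 kPa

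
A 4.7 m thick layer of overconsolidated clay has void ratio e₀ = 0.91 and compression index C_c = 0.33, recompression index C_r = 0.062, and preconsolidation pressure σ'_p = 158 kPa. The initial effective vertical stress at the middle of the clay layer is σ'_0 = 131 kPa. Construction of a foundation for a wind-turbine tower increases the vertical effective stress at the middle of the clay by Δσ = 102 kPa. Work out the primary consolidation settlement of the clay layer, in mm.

S_c ≈ 149 mm

Final effective stress: σ'_f = 131 + 102 = 233 kPa.
σ'_f = 233 > σ'_p = 158 kPa, so the stress path crosses the preconsolidation pressure — recompression up to σ'_p, then virgin compression beyond:
S_c = H/(1+e₀)·[C_r·log₁₀(σ'_p/σ'_0) + C_c·log₁₀(σ'_f/σ'_p)]
    = 4.7/1.91 × [0.062×log₁₀(158/131) + 0.33×log₁₀(233/158)]
    = 2.4607 × [0.0050459 + 0.055671] = 0.1494 m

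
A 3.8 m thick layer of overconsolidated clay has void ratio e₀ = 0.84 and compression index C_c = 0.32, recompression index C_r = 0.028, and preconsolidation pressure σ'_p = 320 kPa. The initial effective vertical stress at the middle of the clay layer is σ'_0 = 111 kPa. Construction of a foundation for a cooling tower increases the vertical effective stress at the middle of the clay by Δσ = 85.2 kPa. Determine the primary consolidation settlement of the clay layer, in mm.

S_c ≈ 14.3 mm

Final effective stress: σ'_f = 111 + 85.2 = 196.2 kPa.
σ'_f = 196.2 ≤ σ'_p = 320 kPa, so the clay remains overconsolidated and only the recompression index applies:
S_c = C_r·H/(1+e₀)·log₁₀(σ'_f/σ'_0) = 0.028×3.8/1.84×log₁₀(196.2/111)
    = 0.057826 × 0.24738 = 0.0143 m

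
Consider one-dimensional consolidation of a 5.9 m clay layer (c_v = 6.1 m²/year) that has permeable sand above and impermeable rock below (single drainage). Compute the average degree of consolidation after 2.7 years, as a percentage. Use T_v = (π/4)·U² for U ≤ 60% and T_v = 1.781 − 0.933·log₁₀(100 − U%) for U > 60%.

Drainage path length: H_d = H = 5.9 m (single drainage).
T_v = c_v·t/H_d² = 6.1×2.7/5.9² = 0.47314.
T_v = 0.47314 corresponds to the U > 60% branch:
U = 1 − 10^((1.781 − T_v)/0.933)/100 = 0.7478

U ≈ 74.8 %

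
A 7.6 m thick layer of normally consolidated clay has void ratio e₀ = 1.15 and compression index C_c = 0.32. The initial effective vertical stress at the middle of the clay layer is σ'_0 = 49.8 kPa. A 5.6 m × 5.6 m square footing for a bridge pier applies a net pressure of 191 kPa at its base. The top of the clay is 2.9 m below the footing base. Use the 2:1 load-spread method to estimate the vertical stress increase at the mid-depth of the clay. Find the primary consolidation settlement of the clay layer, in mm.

Mid-depth of clay below the footing base: z = 2.9 + 7.6/2 = 6.7 m.
Stress increase at mid-clay by the 2:1 spreading method:
Δσ = qBL/((B+z)(L+z)) = 191×5.6×5.6/((5.6+6.7)(5.6+6.7)) = 39.591 kPa
Final effective stress: σ'_f = σ'_0 + Δσ = 49.8 + 39.591 = 89.391 kPa.
Normally consolidated clay, so the full stress increment lies on the virgin compression line:
S_c = C_c·H/(1+e₀)·log₁₀(σ'_f/σ'_0) = 0.32×7.6/(1+1.15)×log₁₀(89.391/49.8)
    = 1.1312 × 0.25406 = 0.2874 m

S_c ≈ 287 mm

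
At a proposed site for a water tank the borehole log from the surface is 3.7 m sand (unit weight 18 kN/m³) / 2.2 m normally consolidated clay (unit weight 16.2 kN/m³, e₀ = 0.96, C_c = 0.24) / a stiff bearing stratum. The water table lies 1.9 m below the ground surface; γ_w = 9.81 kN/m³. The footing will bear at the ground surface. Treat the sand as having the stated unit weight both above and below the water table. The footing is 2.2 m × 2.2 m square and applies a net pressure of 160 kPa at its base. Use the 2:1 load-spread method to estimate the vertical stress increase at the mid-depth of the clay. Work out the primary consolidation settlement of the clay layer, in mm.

Mid-depth of clay below the ground surface: z = 3.7 + 2.2/2 = 4.8 m.
Total vertical stress at mid-clay: σ_v = 18×3.7 + 16.2×1.1 = 84.42 kPa.
Pore pressure: u = 9.81×(4.8 − 1.9) = 28.449 kPa.
Initial effective stress: σ'_0 = σ_v − u = 84.42 − 28.449 = 55.971 kPa.
Stress increase at mid-clay by the 2:1 spreading method:
Δσ = qBL/((B+z)(L+z)) = 160×2.2×2.2/((2.2+4.8)(2.2+4.8)) = 15.804 kPa
Final effective stress: σ'_f = σ'_0 + Δσ = 55.971 + 15.804 = 71.775 kPa.
Normally consolidated clay, so the full stress increment lies on the virgin compression line:
S_c = C_c·H/(1+e₀)·log₁₀(σ'_f/σ'_0) = 0.24×2.2/(1+0.96)×log₁₀(71.775/55.971)
    = 0.26939 × 0.10801 = 0.0291 m

S_c ≈ 29.1 mm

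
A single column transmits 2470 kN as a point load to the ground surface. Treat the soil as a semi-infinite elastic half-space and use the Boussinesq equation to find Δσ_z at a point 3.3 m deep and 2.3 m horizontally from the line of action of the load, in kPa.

Boussinesq vertical stress below a point load on an elastic half-space:
Δσ_z = 3P/(2πz²) · [1 + (r/z)²]^(−5/2)
r/z = 2.3/3.3 = 0.69697; [1+(r/z)²]^(−5/2) = 0.37164.
Δσ_z = 3×2470/(2π×3.3²) × 0.37164 = 108.3 × 0.37164 = 40.25 kPa

Δσ_z ≈ 40.2 kPa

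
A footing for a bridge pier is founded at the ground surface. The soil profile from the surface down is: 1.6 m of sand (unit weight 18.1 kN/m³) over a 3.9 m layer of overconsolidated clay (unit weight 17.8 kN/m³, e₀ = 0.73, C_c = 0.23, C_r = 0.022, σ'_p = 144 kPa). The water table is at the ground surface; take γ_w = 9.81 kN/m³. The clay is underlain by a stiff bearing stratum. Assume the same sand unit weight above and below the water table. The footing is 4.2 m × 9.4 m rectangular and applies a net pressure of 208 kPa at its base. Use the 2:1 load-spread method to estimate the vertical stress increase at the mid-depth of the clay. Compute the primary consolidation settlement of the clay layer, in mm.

Mid-depth of clay below the ground surface: z = 1.6 + 3.9/2 = 3.55 m.
Total vertical stress at mid-clay: σ_v = 18.1×1.6 + 17.8×1.95 = 63.67 kPa.
Pore pressure: u = 9.81×(3.55 − 0) = 34.825 kPa.
Initial effective stress: σ'_0 = σ_v − u = 63.67 − 34.825 = 28.845 kPa.
Stress increase at mid-clay by the 2:1 spreading method:
Δσ = qBL/((B+z)(L+z)) = 208×4.2×9.4/((4.2+3.55)(9.4+3.55)) = 81.822 kPa
Final effective stress: σ'_f = 28.845 + 81.822 = 110.67 kPa.
σ'_f = 110.67 ≤ σ'_p = 144 kPa, so the clay remains overconsolidated and only the recompression index applies:
S_c = C_r·H/(1+e₀)·log₁₀(σ'_f/σ'_0) = 0.022×3.9/1.73×log₁₀(110.67/28.845)
    = 0.049595 × 0.58396 = 0.02896 m

S_c ≈ 29 mm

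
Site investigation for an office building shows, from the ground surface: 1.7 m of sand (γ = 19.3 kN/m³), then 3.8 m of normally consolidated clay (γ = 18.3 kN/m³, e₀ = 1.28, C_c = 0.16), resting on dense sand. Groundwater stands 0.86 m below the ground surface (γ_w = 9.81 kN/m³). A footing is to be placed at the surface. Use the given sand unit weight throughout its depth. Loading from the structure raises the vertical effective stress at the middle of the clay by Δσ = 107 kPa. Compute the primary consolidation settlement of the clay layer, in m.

S_c ≈ 0.149 m

Mid-depth of clay below the ground surface: z = 1.7 + 3.8/2 = 3.6 m.
Total vertical stress at mid-clay: σ_v = 19.3×1.7 + 18.3×1.9 = 67.58 kPa.
Pore pressure: u = 9.81×(3.6 − 0.86) = 26.879 kPa.
Initial effective stress: σ'_0 = σ_v − u = 67.58 − 26.879 = 40.701 kPa.
Final effective stress: σ'_f = σ'_0 + Δσ = 40.701 + 107 = 147.7 kPa.
Normally consolidated clay, so the full stress increment lies on the virgin compression line:
S_c = C_c·H/(1+e₀)·log₁₀(σ'_f/σ'_0) = 0.16×3.8/(1+1.28)×log₁₀(147.7/40.701)
    = 0.26667 × 0.55978 = 0.1493 m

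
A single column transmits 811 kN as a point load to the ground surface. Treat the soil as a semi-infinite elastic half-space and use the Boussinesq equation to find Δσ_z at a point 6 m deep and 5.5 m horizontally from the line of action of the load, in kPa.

Δσ_z ≈ 2.34 kPa

Boussinesq vertical stress below a point load on an elastic half-space:
Δσ_z = 3P/(2πz²) · [1 + (r/z)²]^(−5/2)
r/z = 5.5/6 = 0.91667; [1+(r/z)²]^(−5/2) = 0.21767.
Δσ_z = 3×811/(2π×6²) × 0.21767 = 10.756 × 0.21767 = 2.341 kPa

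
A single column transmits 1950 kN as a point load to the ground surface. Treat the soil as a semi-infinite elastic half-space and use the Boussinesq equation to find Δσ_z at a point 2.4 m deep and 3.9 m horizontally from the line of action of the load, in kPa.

Boussinesq vertical stress below a point load on an elastic half-space:
Δσ_z = 3P/(2πz²) · [1 + (r/z)²]^(−5/2)
r/z = 3.9/2.4 = 1.625; [1+(r/z)²]^(−5/2) = 0.039542.
Δσ_z = 3×1950/(2π×2.4²) × 0.039542 = 161.64 × 0.039542 = 6.392 kPa

Δσ_z ≈ 6.39 kPa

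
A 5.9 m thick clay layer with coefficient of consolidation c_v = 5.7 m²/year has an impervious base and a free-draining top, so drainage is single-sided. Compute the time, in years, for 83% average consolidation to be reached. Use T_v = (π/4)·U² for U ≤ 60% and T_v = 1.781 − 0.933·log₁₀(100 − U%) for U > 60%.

Drainage path length: H_d = H = 5.9 m (single drainage).
U > 60%: T_v = 1.781 − 0.933·log₁₀(100 − 83) = 0.63299.
t = T_v·H_d²/c_v = 0.63299×5.9²/5.7 = 3.866 years.

t ≈ 3.87 years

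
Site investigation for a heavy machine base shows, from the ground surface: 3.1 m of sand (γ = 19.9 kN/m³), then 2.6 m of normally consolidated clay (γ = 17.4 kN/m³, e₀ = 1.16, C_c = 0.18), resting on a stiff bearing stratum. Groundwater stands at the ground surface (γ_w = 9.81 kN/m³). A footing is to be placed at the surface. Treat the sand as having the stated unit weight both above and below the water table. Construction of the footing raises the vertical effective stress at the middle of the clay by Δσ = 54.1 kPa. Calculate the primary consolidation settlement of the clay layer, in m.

S_c ≈ 0.079 m

Mid-depth of clay below the ground surface: z = 3.1 + 2.6/2 = 4.4 m.
Total vertical stress at mid-clay: σ_v = 19.9×3.1 + 17.4×1.3 = 84.31 kPa.
Pore pressure: u = 9.81×(4.4 − 0) = 43.164 kPa.
Initial effective stress: σ'_0 = σ_v − u = 84.31 − 43.164 = 41.146 kPa.
Final effective stress: σ'_f = σ'_0 + Δσ = 41.146 + 54.1 = 95.246 kPa.
Normally consolidated clay, so the full stress increment lies on the virgin compression line:
S_c = C_c·H/(1+e₀)·log₁₀(σ'_f/σ'_0) = 0.18×2.6/(1+1.16)×log₁₀(95.246/41.146)
    = 0.21667 × 0.36452 = 0.07898 m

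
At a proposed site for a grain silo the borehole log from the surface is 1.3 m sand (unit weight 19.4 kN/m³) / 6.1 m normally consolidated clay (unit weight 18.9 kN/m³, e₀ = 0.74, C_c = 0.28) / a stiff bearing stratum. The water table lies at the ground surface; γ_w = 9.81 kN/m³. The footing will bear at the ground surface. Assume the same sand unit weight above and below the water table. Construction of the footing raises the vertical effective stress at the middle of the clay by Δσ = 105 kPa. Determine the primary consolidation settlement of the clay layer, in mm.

Mid-depth of clay below the ground surface: z = 1.3 + 6.1/2 = 4.35 m.
Total vertical stress at mid-clay: σ_v = 19.4×1.3 + 18.9×3.05 = 82.865 kPa.
Pore pressure: u = 9.81×(4.35 − 0) = 42.673 kPa.
Initial effective stress: σ'_0 = σ_v − u = 82.865 − 42.673 = 40.192 kPa.
Final effective stress: σ'_f = σ'_0 + Δσ = 40.192 + 105 = 145.19 kPa.
Normally consolidated clay, so the full stress increment lies on the virgin compression line:
S_c = C_c·H/(1+e₀)·log₁₀(σ'_f/σ'_0) = 0.28×6.1/(1+0.74)×log₁₀(145.19/40.192)
    = 0.98161 × 0.5578 = 0.5475 m

S_c ≈ 548 mm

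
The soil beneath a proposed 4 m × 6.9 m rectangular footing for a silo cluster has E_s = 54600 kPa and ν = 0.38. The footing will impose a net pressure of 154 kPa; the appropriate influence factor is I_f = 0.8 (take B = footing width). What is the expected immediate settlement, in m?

Immediate (elastic) settlement: S_e = q·B·(1−ν²)/E_s · I_f.
S_e = 154 × 4 × (1 − 0.38²) / 54600 × 0.8
    = 154 × 4 × 0.8556 / 54600 × 0.8
    = 0.007722 m

S_e ≈ 0.00772 m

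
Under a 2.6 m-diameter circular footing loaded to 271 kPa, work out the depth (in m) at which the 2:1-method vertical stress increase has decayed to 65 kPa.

2:1 spreading — at depth z the loaded area has grown by z in each plan dimension:
qD²/(D+z)² = Δσ_z ⇒ z = D(√(q/Δσ_z) − 1) = 2.6×(√(271/65) − 1) = 2.709 m

z ≈ 2.71 m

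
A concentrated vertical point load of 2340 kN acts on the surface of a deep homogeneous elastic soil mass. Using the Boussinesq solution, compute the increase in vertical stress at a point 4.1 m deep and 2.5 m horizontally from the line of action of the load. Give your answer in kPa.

Δσ_z ≈ 30.2 kPa

Boussinesq vertical stress below a point load on an elastic half-space:
Δσ_z = 3P/(2πz²) · [1 + (r/z)²]^(−5/2)
r/z = 2.5/4.1 = 0.60976; [1+(r/z)²]^(−5/2) = 0.4537.
Δσ_z = 3×2340/(2π×4.1²) × 0.4537 = 66.464 × 0.4537 = 30.15 kPa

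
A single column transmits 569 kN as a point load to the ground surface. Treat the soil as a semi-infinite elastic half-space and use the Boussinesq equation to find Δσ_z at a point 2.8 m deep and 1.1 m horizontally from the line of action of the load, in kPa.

Δσ_z ≈ 24.2 kPa

Boussinesq vertical stress below a point load on an elastic half-space:
Δσ_z = 3P/(2πz²) · [1 + (r/z)²]^(−5/2)
r/z = 1.1/2.8 = 0.39286; [1+(r/z)²]^(−5/2) = 0.6985.
Δσ_z = 3×569/(2π×2.8²) × 0.6985 = 34.653 × 0.6985 = 24.21 kPa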